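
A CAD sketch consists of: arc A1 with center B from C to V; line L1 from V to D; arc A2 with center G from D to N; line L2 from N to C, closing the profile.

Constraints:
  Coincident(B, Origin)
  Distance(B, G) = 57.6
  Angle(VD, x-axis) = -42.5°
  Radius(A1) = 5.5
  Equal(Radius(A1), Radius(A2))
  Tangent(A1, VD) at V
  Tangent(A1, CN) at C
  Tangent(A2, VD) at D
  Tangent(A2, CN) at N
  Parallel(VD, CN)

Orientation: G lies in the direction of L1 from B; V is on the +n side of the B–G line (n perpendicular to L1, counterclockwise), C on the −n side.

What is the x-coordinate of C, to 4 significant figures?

-3.716

B is at the origin and G lies 57.6 along u from B, so G = 57.6·u = (42.47, -38.91). Tangency of A1 to both parallel lines with radius 5.5 puts V and C at B ± 5.5·n: V = (3.716, 4.055), C = (-3.716, -4.055). So C.x = -3.716.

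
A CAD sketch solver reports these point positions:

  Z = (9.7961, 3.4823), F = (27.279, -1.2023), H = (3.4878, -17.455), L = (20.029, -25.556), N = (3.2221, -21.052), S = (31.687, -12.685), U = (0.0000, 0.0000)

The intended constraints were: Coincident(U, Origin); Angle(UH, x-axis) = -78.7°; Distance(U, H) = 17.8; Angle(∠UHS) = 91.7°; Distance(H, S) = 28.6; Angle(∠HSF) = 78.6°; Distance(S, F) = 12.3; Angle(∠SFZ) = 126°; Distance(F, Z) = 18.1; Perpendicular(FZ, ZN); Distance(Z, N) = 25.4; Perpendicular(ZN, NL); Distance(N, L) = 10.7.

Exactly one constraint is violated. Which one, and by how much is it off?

Distance(N, L) = 10.7 — off by 6.70.

U = (0.00, 0.00) ✓; UH at -78.70° ✓; |UH| = 17.80 ✓; ∠UHS = 91.70° ✓; |HS| = 28.60 ✓; ∠HSF = 78.60° ✓; |SF| = 12.30 ✓; ∠SFZ = 126.0° ✓; |FZ| = 18.10 ✓; ∠(FZ, ZN) = 90.00° ✓; |ZN| = 25.40 ✓; ∠(ZN, NL) = 90.00° ✓; |NL| = 17.40 ✗.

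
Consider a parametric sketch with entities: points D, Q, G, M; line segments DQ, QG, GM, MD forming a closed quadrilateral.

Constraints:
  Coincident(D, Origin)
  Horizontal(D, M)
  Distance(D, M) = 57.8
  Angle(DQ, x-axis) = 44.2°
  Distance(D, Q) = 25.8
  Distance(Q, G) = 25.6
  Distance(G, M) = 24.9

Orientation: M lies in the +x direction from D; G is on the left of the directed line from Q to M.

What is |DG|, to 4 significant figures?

48.58

D is at the origin; DM is horizontal with |DM| = 57.8 and M in +x, so M = (57.8, 0). DQ runs at 44.2° with |DQ| = 25.8, so Q = (18.50, 17.99). G is determined by |QG| = 25.6 and |GM| = 24.9 together: it lies at the intersection of circle(Q, 25.6) and circle(M, 24.9). With |QM| = 43.22, the foot of the radical line on QM is 22.02 from Q and the perpendicular offset is √(25.6² − 22.02²) = 13.06. Taking the left-of-QM solution: G = (43.95, 20.69).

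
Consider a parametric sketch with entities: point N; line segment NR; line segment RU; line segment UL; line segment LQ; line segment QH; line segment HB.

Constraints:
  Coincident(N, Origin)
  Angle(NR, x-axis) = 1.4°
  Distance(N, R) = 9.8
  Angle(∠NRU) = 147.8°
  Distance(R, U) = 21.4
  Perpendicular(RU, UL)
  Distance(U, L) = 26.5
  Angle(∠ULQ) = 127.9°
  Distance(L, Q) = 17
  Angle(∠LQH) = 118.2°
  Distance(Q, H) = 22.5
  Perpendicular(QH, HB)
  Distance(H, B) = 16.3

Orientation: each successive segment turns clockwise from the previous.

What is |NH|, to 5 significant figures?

23.009

∠ULQ = 127.9° gives LQ at -172.90° from the x-axis; with |LQ| = 17.0, Q = (-2.2600, -35.582). ∠LQH = 118.2° gives QH at 125.30° from the x-axis; with |QH| = 22.5, H = (-15.262, -17.219). Then |NH| = |H − N| = 23.009.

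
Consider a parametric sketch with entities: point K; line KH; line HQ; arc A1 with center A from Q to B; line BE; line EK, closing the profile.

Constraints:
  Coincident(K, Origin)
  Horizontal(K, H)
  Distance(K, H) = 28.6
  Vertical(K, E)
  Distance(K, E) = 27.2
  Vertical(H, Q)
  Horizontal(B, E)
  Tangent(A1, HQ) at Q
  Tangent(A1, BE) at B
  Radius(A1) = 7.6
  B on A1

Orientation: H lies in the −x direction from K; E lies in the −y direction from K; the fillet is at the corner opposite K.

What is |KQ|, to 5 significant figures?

34.672

The virtual corner opposite K is at (-28.600, -27.200). Tangency of A1 to HQ means the radius AQ is perpendicular to HQ and tangency of A1 to BE means the radius AB is perpendicular to BE, with radius 7.6, so the center A sits 7.6 in from both sides at A = (-21.000, -19.600). That places the tangent points at Q = (-28.600, -19.600) on HQ and B = (-21.000, -27.200) on BE. Then |KQ| = |Q − K| = 34.672.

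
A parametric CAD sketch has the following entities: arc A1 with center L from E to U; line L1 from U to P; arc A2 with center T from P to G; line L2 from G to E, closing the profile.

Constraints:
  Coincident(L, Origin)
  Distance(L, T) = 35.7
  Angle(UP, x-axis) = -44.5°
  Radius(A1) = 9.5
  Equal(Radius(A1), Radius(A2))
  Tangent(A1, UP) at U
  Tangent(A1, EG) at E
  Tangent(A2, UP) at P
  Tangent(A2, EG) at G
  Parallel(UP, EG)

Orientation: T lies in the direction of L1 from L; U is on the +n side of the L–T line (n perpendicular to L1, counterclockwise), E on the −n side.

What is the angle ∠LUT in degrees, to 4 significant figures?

75.10°

L is at the origin and T lies 35.7 along u from L, so T = 35.7·u = (25.46, -25.02). Tangency of A1 to both parallel lines with radius 9.5 puts U and E at L ± 9.5·n: U = (6.659, 6.776), E = (-6.659, -6.776). Then cos ∠LUT = UL·UT / (|UL||UT|), giving 75.10°.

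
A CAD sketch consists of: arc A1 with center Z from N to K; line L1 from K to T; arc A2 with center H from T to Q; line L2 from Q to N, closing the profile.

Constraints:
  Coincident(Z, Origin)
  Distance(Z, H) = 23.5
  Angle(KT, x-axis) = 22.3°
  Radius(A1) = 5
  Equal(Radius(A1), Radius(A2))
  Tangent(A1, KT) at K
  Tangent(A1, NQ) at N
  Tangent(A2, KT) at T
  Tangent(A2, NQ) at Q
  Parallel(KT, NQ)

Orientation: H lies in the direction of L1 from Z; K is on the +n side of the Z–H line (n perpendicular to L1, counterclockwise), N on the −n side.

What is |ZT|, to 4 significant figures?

24.03

The slot axis is L1's direction at 22.3°, so u = (cos 22.3°, sin 22.3°) = (0.9252, 0.3795) and n = (−sin 22.3°, cos 22.3°) = (-0.3795, 0.9252). Z is at the origin and H lies 23.5 along u from Z, so H = 23.5·u = (21.74, 8.917). Tangency of A1 to both parallel lines with radius 5.0 puts K and N at Z ± 5.0·n: K = (-1.897, 4.626), N = (1.897, -4.626). Equal radii place T and Q the same way about H: T = H + 5.0·n = (19.85, 13.54), Q = H − 5.0·n = (23.64, 4.291). Then |ZT| = |T − Z| = 24.03.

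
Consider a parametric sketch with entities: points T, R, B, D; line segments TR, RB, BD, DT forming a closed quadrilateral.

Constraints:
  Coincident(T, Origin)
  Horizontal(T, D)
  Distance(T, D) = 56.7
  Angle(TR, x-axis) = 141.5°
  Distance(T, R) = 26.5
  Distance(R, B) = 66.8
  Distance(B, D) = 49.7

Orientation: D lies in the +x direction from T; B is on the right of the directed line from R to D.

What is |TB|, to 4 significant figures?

41.28

Checks: |RB| = 66.80 ✓; |BD| = 49.70 ✓.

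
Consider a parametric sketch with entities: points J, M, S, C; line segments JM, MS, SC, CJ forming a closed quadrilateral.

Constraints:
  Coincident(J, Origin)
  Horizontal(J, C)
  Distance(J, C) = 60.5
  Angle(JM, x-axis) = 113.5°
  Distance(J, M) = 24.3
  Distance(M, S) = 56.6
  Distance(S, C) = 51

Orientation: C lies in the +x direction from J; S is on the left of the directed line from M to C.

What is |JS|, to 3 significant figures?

62.6

J is at the origin; J and C share the same y with |JC| = 60.5 and C in +x, so C = (60.5, 0). JM runs at 113.5° with |JM| = 24.3, so M = (-9.69, 22.3). S is determined by |MS| = 56.6 and |SC| = 51.0 together: it lies at the intersection of circle(M, 56.6) and circle(C, 51.0). With |MC| = 73.6, the foot of the radical line on MC is 40.9 from M and the perpendicular offset is √(56.6² − 40.9²) = 39.1. Taking the left-of-MC solution: S = (41.1, 47.2).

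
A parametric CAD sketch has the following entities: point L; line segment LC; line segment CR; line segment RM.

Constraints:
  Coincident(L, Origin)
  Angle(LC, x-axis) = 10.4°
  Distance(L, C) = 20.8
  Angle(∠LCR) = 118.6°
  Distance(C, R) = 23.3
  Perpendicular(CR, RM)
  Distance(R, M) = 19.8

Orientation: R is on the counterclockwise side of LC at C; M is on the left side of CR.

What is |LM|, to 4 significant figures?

33.29

L is at the origin; LC runs at 10.4° with length 20.8, so C = 20.8·(cos 10.4°, sin 10.4°) = (20.46, 3.755). ∠LCR = 118.6°, so CR runs at 10.4° + (180° − 118.6°) = 71.80° from the x-axis; with |CR| = 23.3, R = C + 23.3·(cos 71.80°, sin 71.80°) = (27.74, 25.89). CR ⟂ RM; with |RM| = 19.8 on the left of CR, M = R + 19.8·(-0.9500, 0.3123) = (8.926, 32.07). Then |LM| = |M − L| = 33.29.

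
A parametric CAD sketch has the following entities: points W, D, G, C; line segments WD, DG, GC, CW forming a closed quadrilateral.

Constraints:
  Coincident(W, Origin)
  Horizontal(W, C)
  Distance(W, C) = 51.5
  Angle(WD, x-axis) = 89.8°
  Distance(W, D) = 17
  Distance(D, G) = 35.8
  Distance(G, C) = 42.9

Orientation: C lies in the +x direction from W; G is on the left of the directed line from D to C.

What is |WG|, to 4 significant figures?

47.47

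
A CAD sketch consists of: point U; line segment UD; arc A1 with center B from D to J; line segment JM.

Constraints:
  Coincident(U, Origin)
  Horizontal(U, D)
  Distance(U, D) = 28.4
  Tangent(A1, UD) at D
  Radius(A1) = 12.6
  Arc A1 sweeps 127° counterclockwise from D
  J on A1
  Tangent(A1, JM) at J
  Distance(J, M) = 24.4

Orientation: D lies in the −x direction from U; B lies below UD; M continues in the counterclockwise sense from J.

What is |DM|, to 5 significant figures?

39.938

On A1, D sits at bearing 90° from B; a 127° counterclockwise sweep puts J at bearing 217°, so J = B + 12.6·(cos 217°, sin 217°) = (-38.463, -20.183). Tangency of A1 to JM means the radius BJ is perpendicular to JM, so JM runs along (−sin 217°, cos 217°); with |JM| = 24.4, M = (-23.779, -39.670). Then |DM| = |M − D| = 39.938.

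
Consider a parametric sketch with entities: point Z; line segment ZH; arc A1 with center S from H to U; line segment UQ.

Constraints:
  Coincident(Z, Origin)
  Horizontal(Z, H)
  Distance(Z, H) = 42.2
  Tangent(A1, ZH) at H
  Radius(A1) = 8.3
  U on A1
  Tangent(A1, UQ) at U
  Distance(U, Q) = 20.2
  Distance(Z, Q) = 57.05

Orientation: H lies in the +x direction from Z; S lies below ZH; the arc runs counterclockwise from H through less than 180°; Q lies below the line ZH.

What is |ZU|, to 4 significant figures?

38.45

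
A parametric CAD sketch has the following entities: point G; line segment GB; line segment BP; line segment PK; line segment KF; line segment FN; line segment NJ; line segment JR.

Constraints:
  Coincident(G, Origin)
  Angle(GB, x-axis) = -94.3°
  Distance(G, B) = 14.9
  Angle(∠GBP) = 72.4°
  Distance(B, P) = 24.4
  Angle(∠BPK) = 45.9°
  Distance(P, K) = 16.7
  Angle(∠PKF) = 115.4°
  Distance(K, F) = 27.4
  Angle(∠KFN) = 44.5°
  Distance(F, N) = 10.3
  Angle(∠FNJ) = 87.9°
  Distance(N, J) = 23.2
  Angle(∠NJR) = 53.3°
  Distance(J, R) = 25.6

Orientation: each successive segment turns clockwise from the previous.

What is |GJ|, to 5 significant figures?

5.8385

G is at the origin; GB runs at -94.3° with length 14.9, so B = (-1.1172, -14.858). ∠GBP = 72.4° gives BP at 158.10° from the x-axis; with |BP| = 24.4, P = (-23.756, -5.7572). ∠BPK = 45.9° gives PK at 24.000° from the x-axis; with |PK| = 16.7, K = (-8.5002, 1.0353). ∠PKF = 115.4° gives KF at -40.600° from the x-axis; with |KF| = 27.4, F = (12.304, -16.796). ∠KFN = 44.5° gives FN at -176.10° from the x-axis; with |FN| = 10.3, N = (2.0277, -17.496). ∠FNJ = 87.9° gives NJ at 91.800° from the x-axis; with |NJ| = 23.2, J = (1.2990, 5.6921). Then |GJ| = |J − G| = 5.8385.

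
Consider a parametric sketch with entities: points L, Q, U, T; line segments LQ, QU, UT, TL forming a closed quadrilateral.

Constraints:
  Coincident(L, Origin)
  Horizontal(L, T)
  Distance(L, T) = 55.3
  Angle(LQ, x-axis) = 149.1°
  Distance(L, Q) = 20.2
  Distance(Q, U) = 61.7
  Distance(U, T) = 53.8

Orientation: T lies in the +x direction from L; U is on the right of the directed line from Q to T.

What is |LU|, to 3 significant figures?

43.9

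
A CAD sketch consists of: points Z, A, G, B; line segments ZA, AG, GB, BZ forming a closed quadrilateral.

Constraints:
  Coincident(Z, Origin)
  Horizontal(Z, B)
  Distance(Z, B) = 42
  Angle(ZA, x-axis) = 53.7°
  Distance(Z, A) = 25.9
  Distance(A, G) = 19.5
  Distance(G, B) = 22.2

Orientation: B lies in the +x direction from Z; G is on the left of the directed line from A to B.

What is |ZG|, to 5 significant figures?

40.679

Checks: |AG| = 19.50 ✓; |GB| = 22.20 ✓.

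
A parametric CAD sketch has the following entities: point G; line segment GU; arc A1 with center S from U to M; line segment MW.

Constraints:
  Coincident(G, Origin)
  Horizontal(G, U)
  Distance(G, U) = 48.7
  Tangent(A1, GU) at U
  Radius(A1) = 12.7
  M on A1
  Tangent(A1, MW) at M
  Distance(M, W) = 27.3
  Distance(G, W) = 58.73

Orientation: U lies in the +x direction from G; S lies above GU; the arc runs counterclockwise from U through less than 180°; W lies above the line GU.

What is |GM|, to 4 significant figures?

62.09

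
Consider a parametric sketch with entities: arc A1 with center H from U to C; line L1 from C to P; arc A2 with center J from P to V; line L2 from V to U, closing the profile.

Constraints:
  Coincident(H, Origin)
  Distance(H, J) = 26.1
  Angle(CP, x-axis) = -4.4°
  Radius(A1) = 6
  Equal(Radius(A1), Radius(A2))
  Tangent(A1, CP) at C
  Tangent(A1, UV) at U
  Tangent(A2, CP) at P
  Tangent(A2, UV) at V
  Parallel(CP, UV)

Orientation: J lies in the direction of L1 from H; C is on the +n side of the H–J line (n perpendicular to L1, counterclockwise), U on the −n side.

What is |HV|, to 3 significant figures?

26.8

The slot axis is L1's direction at -4.4°, so u = (cos -4.4°, sin -4.4°) = (0.997, -0.0767) and n = (−sin -4.4°, cos -4.4°) = (0.0767, 0.997). H is at the origin and J lies 26.1 along u from H, so J = 26.1·u = (26.0, -2.00). Tangency of A1 to both parallel lines with radius 6.0 puts C and U at H ± 6.0·n: C = (0.460, 5.98), U = (-0.460, -5.98). Equal radii place P and V the same way about J: P = J + 6.0·n = (26.5, 3.98), V = J − 6.0·n = (25.6, -7.98). Then |HV| = |V − H| = 26.8.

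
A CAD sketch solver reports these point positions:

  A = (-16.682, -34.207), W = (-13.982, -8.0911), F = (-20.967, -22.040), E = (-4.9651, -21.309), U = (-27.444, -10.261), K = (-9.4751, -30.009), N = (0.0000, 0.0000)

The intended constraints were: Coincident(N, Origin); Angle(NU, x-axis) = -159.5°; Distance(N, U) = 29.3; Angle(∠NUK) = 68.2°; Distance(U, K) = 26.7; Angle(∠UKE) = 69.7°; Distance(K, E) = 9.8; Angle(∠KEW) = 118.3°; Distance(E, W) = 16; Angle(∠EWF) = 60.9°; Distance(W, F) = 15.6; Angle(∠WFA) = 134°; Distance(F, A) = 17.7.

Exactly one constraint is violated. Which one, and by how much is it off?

Distance(F, A) = 17.7 — off by 4.80.

N = (0.00, 0.00) ✓; NU at -159.5° ✓; |NU| = 29.30 ✓; ∠NUK = 68.20° ✓; |UK| = 26.70 ✓; ∠UKE = 69.70° ✓; |KE| = 9.799 ✓; ∠KEW = 118.3° ✓; |EW| = 16.00 ✓; ∠EWF = 60.90° ✓; |WF| = 15.60 ✓; ∠WFA = 134.0° ✓; |FA| = 12.90 ✗.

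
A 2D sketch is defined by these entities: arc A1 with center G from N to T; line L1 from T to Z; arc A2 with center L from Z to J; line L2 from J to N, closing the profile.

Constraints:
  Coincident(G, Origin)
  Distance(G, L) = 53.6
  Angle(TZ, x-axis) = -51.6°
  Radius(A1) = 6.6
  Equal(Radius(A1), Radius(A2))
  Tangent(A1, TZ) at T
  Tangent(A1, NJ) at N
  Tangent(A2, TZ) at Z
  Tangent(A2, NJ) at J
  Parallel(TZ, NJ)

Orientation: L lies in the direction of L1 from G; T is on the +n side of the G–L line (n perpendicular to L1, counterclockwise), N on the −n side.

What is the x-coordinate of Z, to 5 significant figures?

38.466

The slot axis is L1's direction at -51.6°, so u = (cos -51.6°, sin -51.6°) = (0.62115, -0.78369) and n = (−sin -51.6°, cos -51.6°) = (0.78369, 0.62115). G is at the origin and L lies 53.6 along u from G, so L = 53.6·u = (33.294, -42.006). Tangency of A1 to both parallel lines with radius 6.6 puts T and N at G ± 6.6·n: T = (5.1724, 4.0996), N = (-5.1724, -4.0996). Equal radii place Z and J the same way about L: Z = L + 6.6·n = (38.466, -37.906), J = L − 6.6·n = (28.121, -46.106). So Z.x = 38.466.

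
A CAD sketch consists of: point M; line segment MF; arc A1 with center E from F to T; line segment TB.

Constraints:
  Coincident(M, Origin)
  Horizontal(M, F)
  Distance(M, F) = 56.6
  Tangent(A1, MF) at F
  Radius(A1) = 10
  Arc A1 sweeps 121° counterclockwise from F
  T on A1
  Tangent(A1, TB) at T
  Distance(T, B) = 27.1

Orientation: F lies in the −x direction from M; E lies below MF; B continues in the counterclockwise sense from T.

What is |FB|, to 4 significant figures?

38.76

M is at the origin; MF is horizontal with |MF| = 56.6 and F on the −x side, so F = (-56.60, 0.000). A1 meets MF tangentially, so EF is at right angles to MF, so E = F + (0, -10) = (-56.60, -10.00). On A1, F sits at bearing 90° from E; a 121° counterclockwise sweep puts T at bearing 211°, so T = E + 10.0·(cos 211°, sin 211°) = (-65.17, -15.15). Since A1 is tangent to TB there, ET ⟂ TB, so TB runs along (−sin 211°, cos 211°); with |TB| = 27.1, B = (-51.21, -38.38). Then |FB| = |B − F| = 38.76.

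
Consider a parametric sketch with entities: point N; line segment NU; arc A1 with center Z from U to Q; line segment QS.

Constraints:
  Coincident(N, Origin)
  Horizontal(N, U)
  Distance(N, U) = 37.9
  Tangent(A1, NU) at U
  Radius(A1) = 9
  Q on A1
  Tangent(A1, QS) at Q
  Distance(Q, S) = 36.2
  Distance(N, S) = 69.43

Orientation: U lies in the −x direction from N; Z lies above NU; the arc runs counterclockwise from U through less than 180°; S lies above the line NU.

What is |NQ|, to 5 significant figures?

34.600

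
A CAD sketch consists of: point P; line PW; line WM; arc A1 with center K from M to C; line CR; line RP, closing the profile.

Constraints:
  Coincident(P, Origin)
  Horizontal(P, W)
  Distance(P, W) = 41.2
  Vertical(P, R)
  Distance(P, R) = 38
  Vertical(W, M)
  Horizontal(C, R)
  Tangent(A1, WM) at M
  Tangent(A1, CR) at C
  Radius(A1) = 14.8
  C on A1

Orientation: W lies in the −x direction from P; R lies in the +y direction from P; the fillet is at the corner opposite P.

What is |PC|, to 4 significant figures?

46.27

The virtual corner opposite P is at (-41.20, 38.00). The tangent condition forces KM to be normal to WM and A1 meets CR tangentially, so KC is at right angles to CR, with radius 14.8, so the center K sits 14.8 in from both sides at K = (-26.40, 23.20). That places the tangent points at M = (-41.20, 23.20) on WM and C = (-26.40, 38.00) on CR. Then |PC| = |C − P| = 46.27.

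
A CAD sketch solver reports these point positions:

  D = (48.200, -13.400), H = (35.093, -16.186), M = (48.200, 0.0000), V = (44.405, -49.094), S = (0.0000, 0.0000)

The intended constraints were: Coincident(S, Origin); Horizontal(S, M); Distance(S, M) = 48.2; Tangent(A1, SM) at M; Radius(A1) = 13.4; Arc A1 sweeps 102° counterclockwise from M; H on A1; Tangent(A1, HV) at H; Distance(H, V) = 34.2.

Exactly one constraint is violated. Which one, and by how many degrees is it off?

Tangent(A1, HV) at H — off by 3.80°.

S = (0.00, 0.00) ✓; S.y = 0.00, M.y = 0.00 ✓; |SM| = 48.20 ✓; ∠(DM, MS) = 90.00° ✓; |DM| = 13.40 ✓; bearing(D→H) − bearing(D→M) = 102.0° ✓; |DH| = 13.40 ✓; ∠(DH, HV) = 86.20° ✗; |HV| = 34.20 ✓.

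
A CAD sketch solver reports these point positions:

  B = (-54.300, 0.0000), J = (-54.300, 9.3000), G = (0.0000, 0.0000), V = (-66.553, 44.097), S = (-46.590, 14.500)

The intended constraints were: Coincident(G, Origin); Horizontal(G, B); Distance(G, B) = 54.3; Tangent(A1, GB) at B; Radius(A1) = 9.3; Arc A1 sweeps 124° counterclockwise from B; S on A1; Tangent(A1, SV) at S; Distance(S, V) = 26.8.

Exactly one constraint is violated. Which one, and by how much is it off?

Distance(S, V) = 26.8 — off by 8.90.

G = (0.00, 0.00) ✓; G.y = 0.00, B.y = 0.00 ✓; |GB| = 54.30 ✓; ∠(JB, BG) = 90.00° ✓; |JB| = 9.300 ✓; bearing(J→S) − bearing(J→B) = 124.0° ✓; |JS| = 9.300 ✓; ∠(JS, SV) = 90.00° ✓; |SV| = 35.70 ✗.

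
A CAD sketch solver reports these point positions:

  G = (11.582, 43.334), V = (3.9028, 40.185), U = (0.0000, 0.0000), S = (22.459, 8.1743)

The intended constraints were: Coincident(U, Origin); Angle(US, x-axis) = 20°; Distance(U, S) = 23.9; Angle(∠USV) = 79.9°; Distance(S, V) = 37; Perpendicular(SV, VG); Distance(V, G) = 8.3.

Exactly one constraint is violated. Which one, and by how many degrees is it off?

Perpendicular(SV, VG) — off by 7.80°.

U = (0.00, 0.00) ✓; US at 20.00° ✓; |US| = 23.90 ✓; ∠USV = 79.90° ✓; |SV| = 37.00 ✓; ∠(SV, VG) = 97.80° ✗; |VG| = 8.300 ✓.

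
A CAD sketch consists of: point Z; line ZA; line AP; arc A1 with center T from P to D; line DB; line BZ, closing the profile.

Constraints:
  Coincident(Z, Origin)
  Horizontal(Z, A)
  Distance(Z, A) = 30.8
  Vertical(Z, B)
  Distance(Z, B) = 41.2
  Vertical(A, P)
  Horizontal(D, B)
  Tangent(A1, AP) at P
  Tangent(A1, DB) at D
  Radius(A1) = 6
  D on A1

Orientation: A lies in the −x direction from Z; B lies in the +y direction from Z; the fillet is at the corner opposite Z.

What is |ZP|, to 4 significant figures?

46.77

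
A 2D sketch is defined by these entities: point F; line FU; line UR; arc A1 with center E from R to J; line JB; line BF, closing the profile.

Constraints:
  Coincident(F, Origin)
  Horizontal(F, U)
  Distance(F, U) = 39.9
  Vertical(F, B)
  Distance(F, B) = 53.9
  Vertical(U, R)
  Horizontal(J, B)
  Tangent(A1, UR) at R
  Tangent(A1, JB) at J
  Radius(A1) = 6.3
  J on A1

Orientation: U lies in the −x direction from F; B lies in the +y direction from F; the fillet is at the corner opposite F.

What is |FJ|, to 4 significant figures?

63.52

F is at the origin; FU is horizontal with |FU| = 39.9 and U on the −x side, so U = (-39.90, 0.000). FB is vertical with |FB| = 53.9 and B on the +y side, so B = (0.000, 53.90). The virtual corner opposite F is at (-39.90, 53.90). The tangent condition forces ER to be normal to UR and the tangent condition forces EJ to be normal to JB, with radius 6.3, so the center E sits 6.3 in from both sides at E = (-33.60, 47.60). That places the tangent points at R = (-39.90, 47.60) on UR and J = (-33.60, 53.90) on JB. Then |FJ| = |J − F| = 63.52.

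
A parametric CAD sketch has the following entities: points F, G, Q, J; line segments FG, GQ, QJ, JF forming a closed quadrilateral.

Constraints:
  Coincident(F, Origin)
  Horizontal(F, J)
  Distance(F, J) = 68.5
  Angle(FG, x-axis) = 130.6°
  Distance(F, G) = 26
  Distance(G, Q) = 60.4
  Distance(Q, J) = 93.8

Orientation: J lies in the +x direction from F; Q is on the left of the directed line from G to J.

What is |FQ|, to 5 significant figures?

74.349

Checks: |GQ| = 60.40 ✓; |QJ| = 93.80 ✓.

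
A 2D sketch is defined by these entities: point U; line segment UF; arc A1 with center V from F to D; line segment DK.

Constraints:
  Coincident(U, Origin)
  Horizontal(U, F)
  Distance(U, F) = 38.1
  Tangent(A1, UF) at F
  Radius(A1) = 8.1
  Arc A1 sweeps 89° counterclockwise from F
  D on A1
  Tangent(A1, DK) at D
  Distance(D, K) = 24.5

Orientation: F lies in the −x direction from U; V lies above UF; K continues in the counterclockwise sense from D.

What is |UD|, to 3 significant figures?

31.0

U is at the origin; U and F share the same y with |UF| = 38.1 and F on the −x side, so F = (-38.1, 0.00). Since A1 is tangent to UF there, VF ⟂ UF, so V = F + (0, 8.1) = (-38.1, 8.10). On A1, F sits at bearing -90° from V; an 89° counterclockwise sweep puts D at bearing -1°, so D = V + 8.1·(cos -1°, sin -1°) = (-30.0, 7.96). Then |UD| = |D − U| = 31.0.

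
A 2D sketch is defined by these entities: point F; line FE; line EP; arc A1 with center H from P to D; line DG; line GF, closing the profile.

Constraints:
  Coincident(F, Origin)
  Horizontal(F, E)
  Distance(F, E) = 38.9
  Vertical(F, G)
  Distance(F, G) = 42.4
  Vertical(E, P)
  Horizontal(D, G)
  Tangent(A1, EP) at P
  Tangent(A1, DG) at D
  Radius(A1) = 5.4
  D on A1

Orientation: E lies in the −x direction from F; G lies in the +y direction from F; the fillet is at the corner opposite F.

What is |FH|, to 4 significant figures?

49.91

F is at the origin; FE is horizontal with |FE| = 38.9 and E on the −x side, so E = (-38.90, 0.000). FG is vertical with |FG| = 42.4 and G on the +y side, so G = (0.000, 42.40). The virtual corner opposite F is at (-38.90, 42.40). Since A1 is tangent to EP there, HP ⟂ EP and A1 meets DG tangentially, so HD is at right angles to DG, with radius 5.4, so the center H sits 5.4 in from both sides at H = (-33.50, 37.00). Then |FH| = |H − F| = 49.91.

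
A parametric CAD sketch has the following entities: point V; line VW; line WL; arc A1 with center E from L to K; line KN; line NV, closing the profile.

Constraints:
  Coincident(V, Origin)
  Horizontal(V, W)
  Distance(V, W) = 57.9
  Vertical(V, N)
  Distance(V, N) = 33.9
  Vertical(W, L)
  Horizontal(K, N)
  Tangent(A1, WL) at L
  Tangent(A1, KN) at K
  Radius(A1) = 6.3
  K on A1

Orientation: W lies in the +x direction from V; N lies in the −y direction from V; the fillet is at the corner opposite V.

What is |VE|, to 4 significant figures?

58.52

V is at the origin; V and W share the same y with |VW| = 57.9 and W on the +x side, so W = (57.90, 0.000). V and N share the same x with |VN| = 33.9 and N on the −y side, so N = (0.000, -33.90). The virtual corner opposite V is at (57.90, -33.90). Since A1 is tangent to WL there, EL ⟂ WL and A1 meets KN tangentially, so EK is at right angles to KN, with radius 6.3, so the center E sits 6.3 in from both sides at E = (51.60, -27.60). Then |VE| = |E − V| = 58.52.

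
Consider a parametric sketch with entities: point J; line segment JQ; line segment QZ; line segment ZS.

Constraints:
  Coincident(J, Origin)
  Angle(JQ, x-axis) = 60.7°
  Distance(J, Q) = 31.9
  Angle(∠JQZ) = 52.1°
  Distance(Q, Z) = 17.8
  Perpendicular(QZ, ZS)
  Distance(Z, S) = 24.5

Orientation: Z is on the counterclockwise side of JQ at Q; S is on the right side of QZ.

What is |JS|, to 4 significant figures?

49.70

J is at the origin; JQ runs at 60.7° with length 31.9, so Q = 31.9·(cos 60.7°, sin 60.7°) = (15.61, 27.82). ∠JQZ = 52.1°, so QZ runs at 60.7° + (180° − 52.1°) = 188.6° from the x-axis; with |QZ| = 17.8, Z = Q + 17.8·(cos 188.6°, sin 188.6°) = (-1.989, 25.16). QZ ⟂ ZS; with |ZS| = 24.5 on the right of QZ, S = Z + 24.5·(-0.1495, 0.9888) = (-5.652, 49.38). Then |JS| = |S − J| = 49.70.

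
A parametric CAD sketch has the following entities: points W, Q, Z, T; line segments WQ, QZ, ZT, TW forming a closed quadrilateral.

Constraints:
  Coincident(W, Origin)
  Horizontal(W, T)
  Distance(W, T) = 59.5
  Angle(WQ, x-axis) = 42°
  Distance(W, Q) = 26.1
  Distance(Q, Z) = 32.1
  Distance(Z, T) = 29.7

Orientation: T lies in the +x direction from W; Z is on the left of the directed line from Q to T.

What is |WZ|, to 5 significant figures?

57.067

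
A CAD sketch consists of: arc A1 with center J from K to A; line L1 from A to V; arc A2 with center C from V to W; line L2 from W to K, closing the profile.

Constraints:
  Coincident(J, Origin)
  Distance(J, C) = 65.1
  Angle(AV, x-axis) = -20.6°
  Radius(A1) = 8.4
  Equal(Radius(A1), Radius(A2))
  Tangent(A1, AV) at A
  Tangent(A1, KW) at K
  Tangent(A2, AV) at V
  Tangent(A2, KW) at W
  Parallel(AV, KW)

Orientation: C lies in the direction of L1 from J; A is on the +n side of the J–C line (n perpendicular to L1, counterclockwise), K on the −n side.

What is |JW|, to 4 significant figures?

65.64

The slot axis is L1's direction at -20.6°, so u = (cos -20.6°, sin -20.6°) = (0.9361, -0.3518) and n = (−sin -20.6°, cos -20.6°) = (0.3518, 0.9361). J is at the origin and C lies 65.1 along u from J, so C = 65.1·u = (60.94, -22.90). Tangency of A1 to both parallel lines with radius 8.4 puts A and K at J ± 8.4·n: A = (2.955, 7.863), K = (-2.955, -7.863). Equal radii place V and W the same way about C: V = C + 8.4·n = (63.89, -15.04), W = C − 8.4·n = (57.98, -30.77). Then |JW| = |W − J| = 65.64.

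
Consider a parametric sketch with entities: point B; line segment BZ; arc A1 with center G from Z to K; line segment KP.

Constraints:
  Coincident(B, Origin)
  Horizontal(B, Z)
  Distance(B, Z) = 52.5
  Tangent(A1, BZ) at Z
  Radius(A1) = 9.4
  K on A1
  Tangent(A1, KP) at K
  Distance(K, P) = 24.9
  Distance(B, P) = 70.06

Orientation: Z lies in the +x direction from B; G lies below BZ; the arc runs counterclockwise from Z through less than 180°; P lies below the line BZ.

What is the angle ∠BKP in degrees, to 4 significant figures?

147.8°

B is at the origin; BZ is horizontal with |BZ| = 52.5 and Z on the +x side, so Z = (52.50, 0.000). Since A1 is tangent to BZ there, GZ ⟂ BZ, so G = Z + (0, -9.4) = (52.50, -9.400). Since GK ⟂ KP (tangency), |GP| = √(9.4² + 24.9²) = 26.62 regardless of where K sits on A1. So P lies on both circle(B, 70.06) and circle(G, 26.62); the below-BZ intersection is P = (60.89, -34.66). K is the foot of the tangent from P: K = (45.20, -15.32).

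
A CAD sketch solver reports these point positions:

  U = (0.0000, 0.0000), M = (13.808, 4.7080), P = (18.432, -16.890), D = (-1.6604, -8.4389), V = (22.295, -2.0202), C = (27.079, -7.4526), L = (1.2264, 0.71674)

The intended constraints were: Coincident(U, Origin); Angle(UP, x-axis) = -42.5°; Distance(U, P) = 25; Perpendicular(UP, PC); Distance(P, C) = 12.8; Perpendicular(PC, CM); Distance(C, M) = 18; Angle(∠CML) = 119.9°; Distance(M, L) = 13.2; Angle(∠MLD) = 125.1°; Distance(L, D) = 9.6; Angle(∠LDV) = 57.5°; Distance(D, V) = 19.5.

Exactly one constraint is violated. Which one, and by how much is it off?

Distance(D, V) = 19.5 — off by 5.30.

U = (0.00, 0.00) ✓; UP at -42.50° ✓; |UP| = 25.00 ✓; ∠(UP, PC) = 90.00° ✓; |PC| = 12.80 ✓; ∠(PC, CM) = 90.00° ✓; |CM| = 18.00 ✓; ∠CML = 119.9° ✓; |ML| = 13.20 ✓; ∠MLD = 125.1° ✓; |LD| = 9.600 ✓; ∠LDV = 57.50° ✓; |DV| = 24.80 ✗.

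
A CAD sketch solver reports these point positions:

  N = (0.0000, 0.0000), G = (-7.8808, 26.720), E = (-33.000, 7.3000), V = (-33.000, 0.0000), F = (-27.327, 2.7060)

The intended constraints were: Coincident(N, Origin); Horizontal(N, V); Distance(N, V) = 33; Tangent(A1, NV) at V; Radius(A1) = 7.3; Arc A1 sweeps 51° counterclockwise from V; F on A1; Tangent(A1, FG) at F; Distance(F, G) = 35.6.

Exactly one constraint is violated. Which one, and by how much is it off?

Distance(F, G) = 35.6 — off by 4.70.

N = (0.00, 0.00) ✓; N.y = 0.00, V.y = 0.00 ✓; |NV| = 33.00 ✓; ∠(EV, VN) = 90.00° ✓; |EV| = 7.300 ✓; bearing(E→F) − bearing(E→V) = 51.00° ✓; |EF| = 7.300 ✓; ∠(EF, FG) = 90.00° ✓; |FG| = 30.90 ✗.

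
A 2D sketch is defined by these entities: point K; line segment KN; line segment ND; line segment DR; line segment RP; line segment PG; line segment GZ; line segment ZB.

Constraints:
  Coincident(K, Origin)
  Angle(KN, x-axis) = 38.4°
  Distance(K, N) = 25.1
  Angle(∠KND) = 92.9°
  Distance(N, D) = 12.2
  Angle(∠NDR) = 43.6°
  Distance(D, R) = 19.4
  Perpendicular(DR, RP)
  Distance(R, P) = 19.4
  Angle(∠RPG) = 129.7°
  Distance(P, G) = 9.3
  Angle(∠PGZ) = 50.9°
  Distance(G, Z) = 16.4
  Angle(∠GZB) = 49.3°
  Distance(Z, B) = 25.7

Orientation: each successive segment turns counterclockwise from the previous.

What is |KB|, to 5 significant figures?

34.678

K is at the origin; KN runs at 38.4° with length 25.1, so N = (19.671, 15.591). ∠KND = 92.9° gives ND at 125.50° from the x-axis; with |ND| = 12.2, D = (12.586, 25.523). ∠NDR = 43.6° gives DR at -98.100° from the x-axis; with |DR| = 19.4, R = (9.8526, 6.3166). DR ⟂ RP, so RP runs at -8.1000°; with |RP| = 19.4, P = (29.059, 3.5831). ∠RPG = 129.7° gives PG at 42.200° from the x-axis; with |PG| = 9.3, G = (35.949, 9.8301). ∠PGZ = 50.9° gives GZ at 171.30° from the x-axis; with |GZ| = 16.4, Z = (19.737, 12.311). ∠GZB = 49.3° gives ZB at -58.000° from the x-axis; with |ZB| = 25.7, B = (33.356, -9.4841). Then |KB| = |B − K| = 34.678.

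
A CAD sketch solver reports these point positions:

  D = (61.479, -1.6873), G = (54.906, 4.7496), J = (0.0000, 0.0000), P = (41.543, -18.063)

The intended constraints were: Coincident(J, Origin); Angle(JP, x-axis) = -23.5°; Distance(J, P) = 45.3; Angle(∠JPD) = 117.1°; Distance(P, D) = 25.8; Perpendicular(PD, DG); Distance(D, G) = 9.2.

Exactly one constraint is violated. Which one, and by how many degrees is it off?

Perpendicular(PD, DG) — off by 6.20°.

J = (0.00, 0.00) ✓; JP at -23.50° ✓; |JP| = 45.30 ✓; ∠JPD = 117.1° ✓; |PD| = 25.80 ✓; ∠(PD, DG) = 96.20° ✗; |DG| = 9.200 ✓.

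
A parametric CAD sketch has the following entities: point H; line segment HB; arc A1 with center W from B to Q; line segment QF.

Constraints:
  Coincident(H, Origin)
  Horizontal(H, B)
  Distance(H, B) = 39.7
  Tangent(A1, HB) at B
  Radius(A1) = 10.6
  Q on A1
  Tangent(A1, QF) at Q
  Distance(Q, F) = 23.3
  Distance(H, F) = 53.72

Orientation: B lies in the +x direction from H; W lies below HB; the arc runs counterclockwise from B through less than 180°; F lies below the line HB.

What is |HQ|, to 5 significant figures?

33.580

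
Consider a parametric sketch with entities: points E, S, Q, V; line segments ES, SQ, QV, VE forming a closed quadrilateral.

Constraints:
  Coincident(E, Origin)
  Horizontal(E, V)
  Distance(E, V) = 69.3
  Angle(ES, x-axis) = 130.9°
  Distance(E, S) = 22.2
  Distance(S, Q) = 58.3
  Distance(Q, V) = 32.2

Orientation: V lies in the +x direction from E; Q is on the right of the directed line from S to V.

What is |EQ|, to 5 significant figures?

39.020

Checks: |SQ| = 58.30 ✓; |QV| = 32.20 ✓.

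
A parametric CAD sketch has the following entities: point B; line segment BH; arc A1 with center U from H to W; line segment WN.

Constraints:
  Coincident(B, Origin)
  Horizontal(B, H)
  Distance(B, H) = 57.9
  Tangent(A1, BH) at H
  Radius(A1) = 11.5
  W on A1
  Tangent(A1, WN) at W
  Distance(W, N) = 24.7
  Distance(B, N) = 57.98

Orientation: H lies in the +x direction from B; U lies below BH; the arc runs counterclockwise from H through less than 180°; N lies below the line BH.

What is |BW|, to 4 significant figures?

47.72

Checks: |UW| = 11.50 ✓; ∠(UW, WN) = 90.00° ✓; |WN| = 24.70 ✓; |BN| = 57.98 ✓.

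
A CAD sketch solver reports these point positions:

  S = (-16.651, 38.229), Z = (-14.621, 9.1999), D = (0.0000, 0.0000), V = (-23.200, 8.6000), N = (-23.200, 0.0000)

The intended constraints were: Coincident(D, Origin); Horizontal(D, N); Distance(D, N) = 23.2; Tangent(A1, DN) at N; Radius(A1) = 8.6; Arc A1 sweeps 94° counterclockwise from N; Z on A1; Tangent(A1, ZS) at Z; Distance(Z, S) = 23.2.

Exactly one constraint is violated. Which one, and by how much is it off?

Distance(Z, S) = 23.2 — off by 5.90.

D = (0.00, 0.00) ✓; D.y = 0.00, N.y = 0.00 ✓; |DN| = 23.20 ✓; ∠(VN, ND) = 90.00° ✓; |VN| = 8.600 ✓; bearing(V→Z) − bearing(V→N) = 94.00° ✓; |VZ| = 8.600 ✓; ∠(VZ, ZS) = 90.00° ✓; |ZS| = 29.10 ✗.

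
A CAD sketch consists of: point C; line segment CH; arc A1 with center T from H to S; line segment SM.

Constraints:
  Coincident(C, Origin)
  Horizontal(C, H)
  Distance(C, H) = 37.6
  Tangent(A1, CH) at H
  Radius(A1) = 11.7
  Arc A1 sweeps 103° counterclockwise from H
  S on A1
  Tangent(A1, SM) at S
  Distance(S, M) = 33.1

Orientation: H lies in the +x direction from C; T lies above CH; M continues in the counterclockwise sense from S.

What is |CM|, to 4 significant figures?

62.42

C is at the origin; C and H share the same y with |CH| = 37.6 and H on the +x side, so H = (37.60, 0.000). The tangent condition forces TH to be normal to CH, so T = H + (0, 11.7) = (37.60, 11.70). On A1, H sits at bearing -90° from T; a 103° counterclockwise sweep puts S at bearing 13°, so S = T + 11.7·(cos 13°, sin 13°) = (49.00, 14.33). Since A1 is tangent to SM there, TS ⟂ SM, so SM runs along (−sin 13°, cos 13°); with |SM| = 33.1, M = (41.55, 46.58). Then |CM| = |M − C| = 62.42.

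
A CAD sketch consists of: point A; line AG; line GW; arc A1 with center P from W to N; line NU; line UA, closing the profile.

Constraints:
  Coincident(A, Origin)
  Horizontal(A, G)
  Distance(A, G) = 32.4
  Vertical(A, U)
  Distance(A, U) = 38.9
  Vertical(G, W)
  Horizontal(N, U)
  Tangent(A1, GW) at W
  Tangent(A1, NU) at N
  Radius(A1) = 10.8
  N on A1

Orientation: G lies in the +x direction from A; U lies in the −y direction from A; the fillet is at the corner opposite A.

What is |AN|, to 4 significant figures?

44.49

A is at the origin; AG is horizontal with |AG| = 32.4 and G on the +x side, so G = (32.40, 0.000). AU is vertical with |AU| = 38.9 and U on the −y side, so U = (0.000, -38.90). The virtual corner opposite A is at (32.40, -38.90). A1 meets GW tangentially, so PW is at right angles to GW and since A1 is tangent to NU there, PN ⟂ NU, with radius 10.8, so the center P sits 10.8 in from both sides at P = (21.60, -28.10). That places the tangent points at W = (32.40, -28.10) on GW and N = (21.60, -38.90) on NU. Then |AN| = |N − A| = 44.49.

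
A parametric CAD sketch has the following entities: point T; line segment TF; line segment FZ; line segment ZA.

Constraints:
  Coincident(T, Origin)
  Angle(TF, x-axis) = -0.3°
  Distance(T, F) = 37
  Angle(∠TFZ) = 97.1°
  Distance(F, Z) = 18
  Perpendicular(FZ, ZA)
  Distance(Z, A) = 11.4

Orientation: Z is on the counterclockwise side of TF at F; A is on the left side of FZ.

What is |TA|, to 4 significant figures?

33.92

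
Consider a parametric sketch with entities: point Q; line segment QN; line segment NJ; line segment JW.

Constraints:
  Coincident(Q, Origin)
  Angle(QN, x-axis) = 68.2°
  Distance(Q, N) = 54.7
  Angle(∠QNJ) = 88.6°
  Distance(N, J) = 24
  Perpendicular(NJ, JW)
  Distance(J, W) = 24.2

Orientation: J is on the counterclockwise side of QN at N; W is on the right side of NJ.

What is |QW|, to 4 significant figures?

82.07

Q is at the origin; QN runs at 68.2° with length 54.7, so N = 54.7·(cos 68.2°, sin 68.2°) = (20.31, 50.79). ∠QNJ = 88.6°, so NJ runs at 68.2° + (180° − 88.6°) = 159.6° from the x-axis; with |NJ| = 24.0, J = N + 24.0·(cos 159.6°, sin 159.6°) = (-2.181, 59.15). NJ is perpendicular to JW; with |JW| = 24.2 on the right of NJ, W = J + 24.2·(0.3486, 0.9373) = (6.254, 81.84). Then |QW| = |W − Q| = 82.07.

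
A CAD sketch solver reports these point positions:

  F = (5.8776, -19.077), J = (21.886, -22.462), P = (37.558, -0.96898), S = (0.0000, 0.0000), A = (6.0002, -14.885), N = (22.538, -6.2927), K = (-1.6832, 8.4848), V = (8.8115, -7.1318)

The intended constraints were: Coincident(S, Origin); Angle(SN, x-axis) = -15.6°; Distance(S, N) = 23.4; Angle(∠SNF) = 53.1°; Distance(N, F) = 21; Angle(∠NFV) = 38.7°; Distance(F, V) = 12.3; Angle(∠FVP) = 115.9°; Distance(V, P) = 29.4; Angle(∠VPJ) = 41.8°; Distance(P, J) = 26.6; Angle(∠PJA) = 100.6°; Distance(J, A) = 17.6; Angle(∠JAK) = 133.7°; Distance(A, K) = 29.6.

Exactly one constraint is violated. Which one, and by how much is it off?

Distance(A, K) = 29.6 — off by 5.00.

S = (0.00, 0.00) ✓; SN at -15.60° ✓; |SN| = 23.40 ✓; ∠SNF = 53.10° ✓; |NF| = 21.00 ✓; ∠NFV = 38.70° ✓; |FV| = 12.30 ✓; ∠FVP = 115.9° ✓; |VP| = 29.40 ✓; ∠VPJ = 41.80° ✓; |PJ| = 26.60 ✓; ∠PJA = 100.6° ✓; |JA| = 17.60 ✓; ∠JAK = 133.7° ✓; |AK| = 24.60 ✗.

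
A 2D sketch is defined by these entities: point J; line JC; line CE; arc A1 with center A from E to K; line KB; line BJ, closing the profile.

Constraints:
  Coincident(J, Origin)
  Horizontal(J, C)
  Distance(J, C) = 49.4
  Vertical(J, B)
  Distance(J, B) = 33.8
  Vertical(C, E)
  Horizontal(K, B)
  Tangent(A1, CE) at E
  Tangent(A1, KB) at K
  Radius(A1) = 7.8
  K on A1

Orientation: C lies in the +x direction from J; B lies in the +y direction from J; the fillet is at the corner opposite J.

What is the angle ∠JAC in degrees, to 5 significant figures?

74.694°

J is at the origin; JC is horizontal with |JC| = 49.4 and C on the +x side, so C = (49.400, 0.0000). J and B share the same x with |JB| = 33.8 and B on the +y side, so B = (0.0000, 33.800). The virtual corner opposite J is at (49.400, 33.800). Since A1 is tangent to CE there, AE ⟂ CE and A1 meets KB tangentially, so AK is at right angles to KB, with radius 7.8, so the center A sits 7.8 in from both sides at A = (41.600, 26.000). Then cos ∠JAC = AJ·AC / (|AJ||AC|), giving 74.694°.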